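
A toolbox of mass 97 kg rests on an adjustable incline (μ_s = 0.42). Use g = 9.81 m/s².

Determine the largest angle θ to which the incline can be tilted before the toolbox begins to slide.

θ_max ≈ 22.8°

At the slip threshold, m g sin θ = μ_s · m g cos θ, so tan θ = μ_s.
θ_max = arctan(0.42) = 22.8°.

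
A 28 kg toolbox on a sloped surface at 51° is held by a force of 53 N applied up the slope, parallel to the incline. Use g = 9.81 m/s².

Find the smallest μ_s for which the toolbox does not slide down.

μ_s,min ≈ 0.928

N = m g cos θ = 172.9 N.
Friction must make up the shortfall along the incline: f = m g sin θ − P = 213.5 − 53 = 160.5 N.
At the threshold f = μ_s N, so μ_s,min = 160.5/172.9 = 0.928.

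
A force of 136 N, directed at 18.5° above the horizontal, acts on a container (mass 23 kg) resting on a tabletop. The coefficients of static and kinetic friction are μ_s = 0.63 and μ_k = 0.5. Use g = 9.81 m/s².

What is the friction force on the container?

The vertical component of P reduces the normal force: N = m g − P sin α = 225.6 − 43.15 = 182.5 N.
Horizontally, friction must balance P cos α = 129 N.
μ_s N = 0.63 × 182.5 = 115 N.
The required friction exceeds μ_s N, so the container moves and f = μ_k N = 91.2 N.

f ≈ 91.2 N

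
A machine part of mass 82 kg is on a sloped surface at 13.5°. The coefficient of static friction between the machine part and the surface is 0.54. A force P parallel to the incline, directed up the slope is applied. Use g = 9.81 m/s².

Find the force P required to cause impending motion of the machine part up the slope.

P ≈ 610 N

At impending motion up the slope, friction acts down-slope at its limit: f = μ_s N.
P is parallel to the surface, so N = m g cos θ = 782 N.
Along the incline: P = m g sin θ + μ_s N = 188 + 0.54×782 = 610 N.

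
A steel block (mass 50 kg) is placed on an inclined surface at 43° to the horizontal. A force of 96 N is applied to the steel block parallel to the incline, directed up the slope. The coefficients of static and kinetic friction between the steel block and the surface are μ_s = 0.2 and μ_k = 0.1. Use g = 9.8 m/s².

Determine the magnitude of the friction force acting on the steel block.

f ≈ 35.8 N (up the incline)

Normal force: N = m g cos θ = 50 × 9.8 × cos 43° = 358.4 N.
Parallel to the incline, ΣF = 0 gives f = m g sin θ − P = 334.2 − 96 = 238.2 N (up-slope positive).
Static friction can supply at most μ_s N = 71.67 N.
|238.2| exceeds 71.67 N, so the steel block slips down-slope; friction is kinetic, f = μ_k N = 0.1×358.4 = 35.8 N.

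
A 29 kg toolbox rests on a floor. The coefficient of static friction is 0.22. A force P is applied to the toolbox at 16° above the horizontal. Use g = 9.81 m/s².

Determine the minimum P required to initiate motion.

P ≈ 61.2 N

N = m g − P sin α (the pull lifts the toolbox).
At impending slip, P cos α = μ_s N = μ_s (m g − P sin α).
Solving: P (cos α + μ_s sin α) = μ_s m g → P = 0.22×284/(cos 16° + 0.22 sin 16°) = 62.6/1.022 = 61.2 N.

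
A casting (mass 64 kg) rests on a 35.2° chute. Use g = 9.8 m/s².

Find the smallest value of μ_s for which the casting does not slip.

At the slip threshold m g sin θ = μ_s m g cos θ, so μ_s,min = tan θ.
μ_s,min = tan 35.2° = 0.705.

μ_s,min ≈ 0.705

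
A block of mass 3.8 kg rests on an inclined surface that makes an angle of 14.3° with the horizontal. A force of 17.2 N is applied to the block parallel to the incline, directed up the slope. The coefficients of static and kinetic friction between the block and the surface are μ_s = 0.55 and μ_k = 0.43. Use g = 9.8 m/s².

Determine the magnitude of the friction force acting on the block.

The normal reaction is N = m g cos θ = 36.09 N.
Parallel to the incline, ΣF = 0 gives f = m g sin θ − P = 9.198 − 17.2 = -8.002 N (up-slope positive).
Maximum static friction available: μ_s N = 0.55 × 36.09 = 19.85 N.
Since |-8.002| ≤ 19.85 N, no slip — friction simply equals what equilibrium demands.

f ≈ 8 N (down the incline)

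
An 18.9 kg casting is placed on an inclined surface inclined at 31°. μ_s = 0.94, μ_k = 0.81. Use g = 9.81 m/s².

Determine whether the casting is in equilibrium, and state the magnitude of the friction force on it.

f ≈ 95.5 N

N = m g cos θ = 159 N.
Down-slope weight component: m g sin θ = 95.5 N.
μ_s N = 149 N.
95.5 ≤ 149 N, so it stays put; friction = 95.5 N.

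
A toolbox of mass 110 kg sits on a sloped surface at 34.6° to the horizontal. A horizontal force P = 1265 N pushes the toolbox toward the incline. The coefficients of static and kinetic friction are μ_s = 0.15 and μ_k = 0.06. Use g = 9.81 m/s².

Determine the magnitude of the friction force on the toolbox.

f ≈ 96.4 N (down the incline)

Normal direction: N = m g cos θ + P sin θ = 1607 N.
Along the incline, the net driving force (taking up-slope positive) is P cos θ − m g sin θ = 1041 − 612.8 = 428.5 N, so equilibrium requires friction f = -428.5 N (down-slope).
Maximum static friction: μ_s N = 0.15 × 1607 = 241 N.
|f_req| = 428.5 > 241 N → the toolbox slides up the incline; f = μ_k N = 0.06 × 1607 = 96.4 N.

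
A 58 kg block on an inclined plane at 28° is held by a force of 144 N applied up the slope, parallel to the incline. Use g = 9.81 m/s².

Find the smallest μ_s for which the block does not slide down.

μ_s,min ≈ 0.245

N = m g cos θ = 502.4 N.
Friction must make up the shortfall along the incline: f = m g sin θ − P = 267.1 − 144 = 123.1 N.
At the threshold f = μ_s N, so μ_s,min = 123.1/502.4 = 0.245.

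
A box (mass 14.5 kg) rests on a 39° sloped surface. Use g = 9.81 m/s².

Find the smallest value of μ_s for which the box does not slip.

At the slip threshold m g sin θ = μ_s m g cos θ, so μ_s,min = tan θ.
μ_s,min = tan 39° = 0.81.

μ_s,min ≈ 0.81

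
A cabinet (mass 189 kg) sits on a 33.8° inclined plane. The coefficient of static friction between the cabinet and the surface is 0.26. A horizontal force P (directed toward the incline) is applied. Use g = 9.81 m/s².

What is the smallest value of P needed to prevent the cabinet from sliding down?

P_min ≈ 647 N

The cabinet tends to slide down (tan θ > μ_s), so at the point of impending slip friction acts up-slope at its limit: f = μ_s N.
Perpendicular to the incline: N = m g cos θ + P sin θ.
Along the incline: P cos θ + μ_s N = m g sin θ, i.e. P cos θ + μ_s (m g cos θ + P sin θ) = m g sin θ.
Solving, P (cos θ + μ_s sin θ) = m g (sin θ − μ_s cos θ), so P = 1850×0.3402/0.9756 = 647 N.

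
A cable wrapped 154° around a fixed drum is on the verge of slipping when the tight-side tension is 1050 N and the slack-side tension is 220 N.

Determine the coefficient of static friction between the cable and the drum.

μ ≈ 0.581

T₂/T₁ = e^{μβ} → μ = ln(T₂/T₁)/β.
β = 154° = 2.688 rad.
μ = ln(1050/220)/2.688 = ln(4.773)/2.688 = 0.581.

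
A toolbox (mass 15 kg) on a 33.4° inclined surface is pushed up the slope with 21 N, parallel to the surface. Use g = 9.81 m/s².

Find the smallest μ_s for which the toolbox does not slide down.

μ_s,min ≈ 0.488

N = m g cos θ = 122.8 N.
Friction must make up the shortfall along the incline: f = m g sin θ − P = 81 − 21 = 60 N.
At the threshold f = μ_s N, so μ_s,min = 60/122.8 = 0.488.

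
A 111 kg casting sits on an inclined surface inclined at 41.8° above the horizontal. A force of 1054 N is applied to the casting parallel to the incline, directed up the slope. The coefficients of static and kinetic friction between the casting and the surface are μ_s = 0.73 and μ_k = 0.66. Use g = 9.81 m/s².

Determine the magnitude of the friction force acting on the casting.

Normal force: N = m g cos θ = 111 × 9.81 × cos 41.8° = 811.8 N.
For equilibrium along the incline the friction force must supply f = m g sin θ − P = 725.8 − 1054 = -328.2 N (positive meaning up-slope).
Maximum static friction available: μ_s N = 0.73 × 811.8 = 592.6 N.
Since |-328.2| ≤ 592.6 N, no slip — friction simply equals what equilibrium demands.

f ≈ 328 N (down the incline)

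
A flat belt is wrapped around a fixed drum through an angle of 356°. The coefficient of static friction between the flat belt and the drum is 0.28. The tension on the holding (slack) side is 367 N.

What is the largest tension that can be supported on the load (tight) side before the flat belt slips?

T_max ≈ 2090 N

At impending slip the capstan equation gives T₂/T₁ = e^{μβ} with β in radians.
β = 356° × π/180 = 6.213 rad.
e^{μβ} = e^{0.28×6.213} = 5.696.
T₂ = T₁ · e^{μβ} = 367 × 5.696 = 2090 N.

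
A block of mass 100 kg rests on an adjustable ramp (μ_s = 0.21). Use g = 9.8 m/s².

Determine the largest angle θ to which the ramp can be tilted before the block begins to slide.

θ_max ≈ 11.9°

At the slip threshold, m g sin θ = μ_s · m g cos θ, so tan θ = μ_s.
θ_max = arctan(0.21) = 11.9°.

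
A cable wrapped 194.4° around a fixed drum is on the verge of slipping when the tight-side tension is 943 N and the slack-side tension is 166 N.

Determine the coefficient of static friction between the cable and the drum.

μ ≈ 0.512

T₂/T₁ = e^{μβ} → μ = ln(T₂/T₁)/β.
β = 194.4° = 3.393 rad.
μ = ln(943/166)/3.393 = ln(5.681)/3.393 = 0.512.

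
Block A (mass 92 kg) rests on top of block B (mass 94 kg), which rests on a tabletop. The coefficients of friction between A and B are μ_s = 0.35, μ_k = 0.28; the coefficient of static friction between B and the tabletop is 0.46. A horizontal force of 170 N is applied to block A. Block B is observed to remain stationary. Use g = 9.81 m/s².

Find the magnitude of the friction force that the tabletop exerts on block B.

f ≈ 170 N

Normal force at the A–B interface: N₁ = m_A g = 902.5 N.
So the A–B interface can sustain at most μ_s N₁ = 315.9 N of static friction.
Since P = 170 N ≤ 315.9 N, A does not slip on B; friction on A equals P = 170 N.
By Newton's third law B feels 170 N forward from A. With B stationary, the floor's static friction on B balances it: f₂ = 170 N (well within μ_s(m_A+m_B)g = 839.3 N).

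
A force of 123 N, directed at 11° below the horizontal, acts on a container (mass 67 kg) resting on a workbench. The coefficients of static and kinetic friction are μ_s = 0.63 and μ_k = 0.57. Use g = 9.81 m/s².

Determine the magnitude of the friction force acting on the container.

The vertical component of P adds to the normal force: N = m g + P sin α = 657.3 + 23.47 = 680.7 N.
Horizontally, friction must balance P cos α = 120.7 N.
The static-friction limit is μ_s N = 428.9 N.
Since 120.7 N does not exceed the limit, the container stays at rest and f = 121 N.

f ≈ 121 N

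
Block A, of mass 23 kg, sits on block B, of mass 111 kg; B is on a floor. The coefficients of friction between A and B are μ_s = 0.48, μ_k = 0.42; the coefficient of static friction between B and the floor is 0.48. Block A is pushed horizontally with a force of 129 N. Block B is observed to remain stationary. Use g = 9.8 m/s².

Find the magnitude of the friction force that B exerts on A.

f ≈ 94.7 N

The normal force B exerts on A is simply A's weight, N₁ = 225.4 N.
So the A–B interface can sustain at most μ_s N₁ = 108.2 N of static friction.
Since P = 129 N > 108.2 N, A slides on B; the A–B friction is kinetic: f₁ = μ_k N₁ = 0.42×225.4 = 94.7 N.
By Newton's third law B feels 94.7 N forward from A. With B stationary, the floor's static friction on B balances it: f₂ = 94.7 N (well within μ_s(m_A+m_B)g = 630.3 N).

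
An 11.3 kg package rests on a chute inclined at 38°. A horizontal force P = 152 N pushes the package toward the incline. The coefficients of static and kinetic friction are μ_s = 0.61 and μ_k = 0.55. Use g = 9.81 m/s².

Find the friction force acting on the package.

f ≈ 51.5 N (down the incline)

Resolve perpendicular to the incline: N = m g cos θ + P sin θ = 11.3×9.81×cos 38° + 152×sin 38° = 180.9 N.
Parallel to the incline: P cos θ − m g sin θ = 119.8 − 68.25 = 51.53 N; the friction needed to balance this is 51.53 N acting down the slope.
The limit of static friction is μ_s N = 110.4 N.
|f_req| = 51.53 ≤ 110.4 N → the package is in equilibrium; friction equals the required value.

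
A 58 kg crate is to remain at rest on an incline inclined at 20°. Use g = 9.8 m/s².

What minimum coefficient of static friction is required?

At the slip threshold m g sin θ = μ_s m g cos θ, so μ_s,min = tan θ.
μ_s,min = tan 20° = 0.364.

μ_s,min ≈ 0.364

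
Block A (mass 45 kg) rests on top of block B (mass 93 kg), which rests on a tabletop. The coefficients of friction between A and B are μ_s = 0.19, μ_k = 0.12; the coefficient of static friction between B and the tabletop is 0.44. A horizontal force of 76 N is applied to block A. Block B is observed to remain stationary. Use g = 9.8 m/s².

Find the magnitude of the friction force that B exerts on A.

f ≈ 76 N

The normal force B exerts on A is simply A's weight, N₁ = 441 N.
So the A–B interface can sustain at most μ_s N₁ = 83.79 N of static friction.
P = 76 N is within that limit, so A and B move together (both at rest); the A–B friction is simply f₁ = P = 76 N.
B experiences an equal 76 N forward from A (third law). B is in equilibrium, so the floor supplies f₂ = 76 N of static friction (limit μ_s(m_A+m_B)g = 595.1 N, not exceeded).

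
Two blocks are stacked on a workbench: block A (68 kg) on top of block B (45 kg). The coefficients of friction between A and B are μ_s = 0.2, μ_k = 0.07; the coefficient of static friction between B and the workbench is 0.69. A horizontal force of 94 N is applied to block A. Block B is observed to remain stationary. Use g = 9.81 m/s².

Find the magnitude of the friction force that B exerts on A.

f ≈ 94 N

Normal force at the A–B interface: N₁ = m_A g = 667.1 N.
So the A–B interface can sustain at most μ_s N₁ = 133.4 N of static friction.
P = 94 N is within that limit, so A and B move together (both at rest); the A–B friction is simply f₁ = P = 94 N.
By Newton's third law B feels 94 N forward from A. With B stationary, the floor's static friction on B balances it: f₂ = 94 N (well within μ_s(m_A+m_B)g = 764.9 N).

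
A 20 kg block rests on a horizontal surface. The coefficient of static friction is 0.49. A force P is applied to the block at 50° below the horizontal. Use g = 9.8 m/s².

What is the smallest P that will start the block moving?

P ≈ 359 N

N = m g + P sin α (the push presses the block into the horizontal surface).
At impending slip, P cos α = μ_s N = μ_s (m g + P sin α).
Solving: P (cos α − μ_s sin α) = μ_s m g → P = 0.49×196/(cos 50° − 0.49 sin 50°) = 96/0.2674 = 359 N.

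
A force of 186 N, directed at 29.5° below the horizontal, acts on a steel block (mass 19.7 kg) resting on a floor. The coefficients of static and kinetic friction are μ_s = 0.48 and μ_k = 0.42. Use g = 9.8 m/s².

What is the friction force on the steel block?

f ≈ 120 N

N = m g + P sin α = 193.1 + 186×sin 29.5° = 284.7 N.
For equilibrium, f = P cos α = 186×cos 29.5° = 161.9 N.
μ_s N = 0.48 × 284.7 = 136.6 N.
161.9 > 136.6 N → the steel block slides; f = μ_k N = 0.42×284.7 = 120 N.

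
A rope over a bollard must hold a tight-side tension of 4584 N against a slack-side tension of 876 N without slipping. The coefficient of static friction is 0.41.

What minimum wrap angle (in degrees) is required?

β_min ≈ 231°

T₂/T₁ = e^{μβ} → β = ln(T₂/T₁)/μ.
β = ln(4584/876)/0.41 = 1.655/0.41 = 4.036 rad.
In degrees: β = 4.036 × 180/π = 231°.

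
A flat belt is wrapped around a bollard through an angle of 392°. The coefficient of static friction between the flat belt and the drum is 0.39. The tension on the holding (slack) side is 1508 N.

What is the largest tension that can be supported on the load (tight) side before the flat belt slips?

T_max ≈ 21700 N

At impending slip the capstan equation gives T₂/T₁ = e^{μβ} with β in radians.
β = 392° × π/180 = 6.842 rad.
e^{μβ} = e^{0.39×6.842} = 14.41.
T₂ = T₁ · e^{μβ} = 1508 × 14.41 = 21700 N.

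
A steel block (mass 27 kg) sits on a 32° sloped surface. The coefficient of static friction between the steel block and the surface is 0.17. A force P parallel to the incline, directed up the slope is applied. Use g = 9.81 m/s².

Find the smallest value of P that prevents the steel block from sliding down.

P_min ≈ 102 N

The steel block tends to slide down (tan θ > μ_s), so at the point of impending slip friction acts up-slope at its limit: f = μ_s N.
P is parallel to the surface, so N = m g cos θ = 225 N.
Along the incline: P + μ_s N = m g sin θ, so P = 140 − 0.17×225 = 102 N.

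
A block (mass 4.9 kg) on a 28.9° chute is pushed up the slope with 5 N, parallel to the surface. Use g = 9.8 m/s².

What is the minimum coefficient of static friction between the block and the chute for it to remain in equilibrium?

N = m g cos θ = 42.04 N.
Friction must make up the shortfall along the incline: f = m g sin θ − P = 23.21 − 5 = 18.21 N.
At the threshold f = μ_s N, so μ_s,min = 18.21/42.04 = 0.433.

μ_s,min ≈ 0.433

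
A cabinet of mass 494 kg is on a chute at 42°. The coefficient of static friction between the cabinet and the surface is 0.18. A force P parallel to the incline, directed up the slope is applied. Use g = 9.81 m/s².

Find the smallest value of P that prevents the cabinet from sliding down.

The cabinet tends to slide down (tan θ > μ_s), so at the point of impending slip friction acts up-slope at its limit: f = μ_s N.
P is parallel to the surface, so N = m g cos θ = 3600 N.
Along the incline: P + μ_s N = m g sin θ, so P = 3240 − 0.18×3600 = 2590 N.

P_min ≈ 2590 N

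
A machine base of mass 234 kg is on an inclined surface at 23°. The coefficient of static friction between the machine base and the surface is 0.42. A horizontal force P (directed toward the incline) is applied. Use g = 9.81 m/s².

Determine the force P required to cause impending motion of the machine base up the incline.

P ≈ 2360 N

At impending motion up the slope, friction acts down-slope at its limit: f = μ_s N.
Perpendicular to the incline: N = m g cos θ + P sin θ.
Along the incline: P cos θ = m g sin θ + μ_s N = m g sin θ + μ_s (m g cos θ + P sin θ).
Solving, P (cos θ − μ_s sin θ) = m g (sin θ + μ_s cos θ), so P = 234×9.81×(sin 23° + 0.42 cos 23°)/(cos 23° − 0.42 sin 23°) = 2300×0.7773/0.7564 = 2360 N.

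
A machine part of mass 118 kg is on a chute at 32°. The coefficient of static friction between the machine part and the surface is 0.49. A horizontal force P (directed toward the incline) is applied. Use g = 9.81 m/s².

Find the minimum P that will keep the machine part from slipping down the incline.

The machine part tends to slide down (tan θ > μ_s), so at the point of impending slip friction acts up-slope at its limit: f = μ_s N.
Perpendicular to the incline: N = m g cos θ + P sin θ.
Along the incline: P cos θ + μ_s N = m g sin θ, i.e. P cos θ + μ_s (m g cos θ + P sin θ) = m g sin θ.
Solving, P (cos θ + μ_s sin θ) = m g (sin θ − μ_s cos θ), so P = 1160×0.1144/1.108 = 120 N.

P_min ≈ 120 N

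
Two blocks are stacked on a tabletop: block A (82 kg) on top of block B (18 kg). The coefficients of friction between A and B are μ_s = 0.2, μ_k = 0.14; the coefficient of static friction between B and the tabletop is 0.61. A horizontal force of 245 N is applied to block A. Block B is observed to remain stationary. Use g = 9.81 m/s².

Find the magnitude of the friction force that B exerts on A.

f ≈ 113 N

The normal force B exerts on A is simply A's weight, N₁ = 804.4 N.
Maximum static friction on A from B: μ_s N₁ = 0.2×804.4 = 160.9 N.
Since P = 245 N > 160.9 N, A slides on B; the A–B friction is kinetic: f₁ = μ_k N₁ = 0.14×804.4 = 113 N.
B experiences an equal 113 N forward from A (third law). B is in equilibrium, so the floor supplies f₂ = 113 N of static friction (limit μ_s(m_A+m_B)g = 598.4 N, not exceeded).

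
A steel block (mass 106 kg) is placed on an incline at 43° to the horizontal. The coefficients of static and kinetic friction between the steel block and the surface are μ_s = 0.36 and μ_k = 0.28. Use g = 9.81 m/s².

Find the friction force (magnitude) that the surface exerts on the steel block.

The normal reaction is N = m g cos θ = 760.5 N.
Along the slope the weight component is m g sin θ = 709.2 N; friction must supply exactly this, acting up-slope.
Static friction can supply at most μ_s N = 273.8 N.
Since |709.2| > 273.8 N, static friction cannot hold it; the steel block slides down the incline and kinetic friction applies: f = μ_k N = 0.28 × 760.5 = 213 N.

f ≈ 213 N (up the incline)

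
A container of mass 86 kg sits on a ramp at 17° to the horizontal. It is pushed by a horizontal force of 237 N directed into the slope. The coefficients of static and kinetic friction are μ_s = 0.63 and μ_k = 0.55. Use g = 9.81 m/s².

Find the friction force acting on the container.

f ≈ 20 N (up the incline)

Normal direction: N = m g cos θ + P sin θ = 876.1 N.
Along the incline, the net driving force (taking up-slope positive) is P cos θ − m g sin θ = 226.6 − 246.7 = -20.02 N, so equilibrium requires friction f = 20.02 N (up-slope).
Maximum static friction: μ_s N = 0.63 × 876.1 = 551.9 N.
Since 20.02 N is within the 551.9 N limit, the container stays put and friction is exactly 20 N.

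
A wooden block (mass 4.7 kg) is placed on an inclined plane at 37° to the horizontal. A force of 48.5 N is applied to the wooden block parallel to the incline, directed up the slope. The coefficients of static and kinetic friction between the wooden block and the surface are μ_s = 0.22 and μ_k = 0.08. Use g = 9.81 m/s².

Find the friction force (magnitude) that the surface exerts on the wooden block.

f ≈ 2.95 N (down the incline)

Perpendicular to the surface, N = m g cos θ = 4.7·9.81·cos 37° = 36.82 N.
For equilibrium along the incline the friction force must supply f = m g sin θ − P = 27.75 − 48.5 = -20.75 N (positive meaning up-slope).
Static friction can supply at most μ_s N = 8.101 N.
Since |-20.75| > 8.101 N, static friction cannot hold it; the wooden block slides up the incline and kinetic friction applies: f = μ_k N = 0.08 × 36.82 = 2.95 N.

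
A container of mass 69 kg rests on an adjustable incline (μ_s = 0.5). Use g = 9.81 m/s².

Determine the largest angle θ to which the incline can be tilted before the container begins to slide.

At the slip threshold, m g sin θ = μ_s · m g cos θ, so tan θ = μ_s.
θ_max = arctan(0.5) = 26.6°.

θ_max ≈ 26.6°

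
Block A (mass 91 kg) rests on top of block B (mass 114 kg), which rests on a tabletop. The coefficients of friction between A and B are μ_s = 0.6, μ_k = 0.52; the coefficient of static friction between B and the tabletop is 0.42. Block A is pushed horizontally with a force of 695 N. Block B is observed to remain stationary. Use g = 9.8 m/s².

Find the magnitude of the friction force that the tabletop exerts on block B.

Normal force at the A–B interface: N₁ = m_A g = 891.8 N.
Maximum static friction on A from B: μ_s N₁ = 0.6×891.8 = 535.1 N.
Since P = 695 N > 535.1 N, A slides on B; the A–B friction is kinetic: f₁ = μ_k N₁ = 0.52×891.8 = 464 N.
B experiences an equal 464 N forward from A (third law). B is in equilibrium, so the floor supplies f₂ = 464 N of static friction (limit μ_s(m_A+m_B)g = 843.8 N, not exceeded).

f ≈ 464 N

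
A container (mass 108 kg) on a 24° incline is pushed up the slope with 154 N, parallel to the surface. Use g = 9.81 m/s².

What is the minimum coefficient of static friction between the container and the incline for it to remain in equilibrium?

N = m g cos θ = 967.9 N.
Friction must make up the shortfall along the incline: f = m g sin θ − P = 430.9 − 154 = 276.9 N.
At the threshold f = μ_s N, so μ_s,min = 276.9/967.9 = 0.286.

μ_s,min ≈ 0.286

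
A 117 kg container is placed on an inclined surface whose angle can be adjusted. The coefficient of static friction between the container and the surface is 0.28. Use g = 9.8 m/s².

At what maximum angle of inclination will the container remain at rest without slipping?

θ_max ≈ 15.6°

At the slip threshold, m g sin θ = μ_s · m g cos θ, so tan θ = μ_s.
θ_max = arctan(0.28) = 15.6°.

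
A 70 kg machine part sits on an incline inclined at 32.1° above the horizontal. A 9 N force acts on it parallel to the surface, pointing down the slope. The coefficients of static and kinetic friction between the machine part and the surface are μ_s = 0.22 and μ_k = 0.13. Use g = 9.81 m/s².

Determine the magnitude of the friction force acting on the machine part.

Normal force: N = m g cos θ = 70 × 9.81 × cos 32.1° = 581.7 N.
For equilibrium along the incline the friction force must supply f = m g sin θ + P = 364.9 + 9 = 373.9 N (positive meaning up-slope).
Static friction can supply at most μ_s N = 128 N.
Since |373.9| > 128 N, static friction cannot hold it; the machine part slides down the incline and kinetic friction applies: f = μ_k N = 0.13 × 581.7 = 75.6 N.

f ≈ 75.6 N (up the incline)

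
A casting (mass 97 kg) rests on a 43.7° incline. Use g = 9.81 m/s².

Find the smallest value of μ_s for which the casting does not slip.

μ_s,min ≈ 0.956

At the slip threshold m g sin θ = μ_s m g cos θ, so μ_s,min = tan θ.
μ_s,min = tan 43.7° = 0.956.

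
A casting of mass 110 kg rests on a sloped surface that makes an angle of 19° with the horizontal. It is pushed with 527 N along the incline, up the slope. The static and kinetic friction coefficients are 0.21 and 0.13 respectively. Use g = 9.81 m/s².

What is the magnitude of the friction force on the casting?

f ≈ 176 N (down the incline)

The normal reaction is N = m g cos θ = 1020 N.
The friction needed for equilibrium is m g sin θ − P = 351.3 − 527 = -175.7 N, measured positive up-slope.
The static-friction ceiling is μ_s N = 0.21 × 1020 = 214.3 N.
Since |-175.7| ≤ 214.3 N, no slip — friction simply equals what equilibrium demands.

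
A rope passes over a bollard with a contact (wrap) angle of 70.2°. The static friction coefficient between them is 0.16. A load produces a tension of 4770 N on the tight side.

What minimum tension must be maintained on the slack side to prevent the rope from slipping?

T_min ≈ 3920 N

Capstan equation at impending slip: T_tight/T_slack = e^{μβ}.
β = 70.2° = 1.225 rad; e^{μβ} = e^{0.16×1.225} = 1.217.
T_slack = T_tight / e^{μβ} = 4770 / 1.217 = 3920 N.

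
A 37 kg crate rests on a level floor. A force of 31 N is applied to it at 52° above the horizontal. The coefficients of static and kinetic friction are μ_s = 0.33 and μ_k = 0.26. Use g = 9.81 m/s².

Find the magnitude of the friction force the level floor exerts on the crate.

N = m g − P sin α = 363 − 31×sin 52° = 338.5 N.
The horizontal driving force is P cos α = 19.09 N, so equilibrium needs friction f = 19.09 N.
The static-friction limit is μ_s N = 111.7 N.
19.09 ≤ 111.7 N → static; friction equals the required 19.1 N.

f ≈ 19.1 N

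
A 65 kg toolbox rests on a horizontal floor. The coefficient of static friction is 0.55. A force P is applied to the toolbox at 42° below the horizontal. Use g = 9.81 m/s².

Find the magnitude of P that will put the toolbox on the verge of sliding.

N = m g + P sin α (the push presses the toolbox into the horizontal floor).
At impending slip, P cos α = μ_s N = μ_s (m g + P sin α).
Solving: P (cos α − μ_s sin α) = μ_s m g → P = 0.55×638/(cos 42° − 0.55 sin 42°) = 351/0.3751 = 935 N.

P ≈ 935 N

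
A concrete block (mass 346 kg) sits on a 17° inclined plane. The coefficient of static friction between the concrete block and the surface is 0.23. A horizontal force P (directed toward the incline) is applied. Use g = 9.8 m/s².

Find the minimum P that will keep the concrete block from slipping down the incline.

The concrete block tends to slide down (tan θ > μ_s), so at the point of impending slip friction acts up-slope at its limit: f = μ_s N.
Perpendicular to the incline: N = m g cos θ + P sin θ.
Along the incline: P cos θ + μ_s N = m g sin θ, i.e. P cos θ + μ_s (m g cos θ + P sin θ) = m g sin θ.
Solving, P (cos θ + μ_s sin θ) = m g (sin θ − μ_s cos θ), so P = 3390×0.07242/1.024 = 240 N.

P_min ≈ 240 N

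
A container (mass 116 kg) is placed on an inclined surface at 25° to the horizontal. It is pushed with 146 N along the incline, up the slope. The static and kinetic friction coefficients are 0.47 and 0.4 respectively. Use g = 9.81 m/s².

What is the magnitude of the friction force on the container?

Normal force: N = m g cos θ = 116 × 9.81 × cos 25° = 1031 N.
The friction needed for equilibrium is m g sin θ − P = 480.9 − 146 = 334.9 N, measured positive up-slope.
The static-friction ceiling is μ_s N = 0.47 × 1031 = 484.7 N.
Since |334.9| ≤ 484.7 N, static friction is sufficient; f equals the required value, not μ_s N.

f ≈ 335 N (up the incline)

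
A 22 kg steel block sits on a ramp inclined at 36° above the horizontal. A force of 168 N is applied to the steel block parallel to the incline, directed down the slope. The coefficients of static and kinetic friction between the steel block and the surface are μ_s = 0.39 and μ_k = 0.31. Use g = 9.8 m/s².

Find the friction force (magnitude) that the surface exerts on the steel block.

f ≈ 54.1 N (up the incline)

Normal force: N = m g cos θ = 22 × 9.8 × cos 36° = 174.4 N.
The friction needed for equilibrium is m g sin θ + P = 126.7 + 168 = 294.7 N, measured positive up-slope.
Maximum static friction available: μ_s N = 0.39 × 174.4 = 68.03 N.
|294.7| exceeds 68.03 N, so the steel block slips down-slope; friction is kinetic, f = μ_k N = 0.31×174.4 = 54.1 N.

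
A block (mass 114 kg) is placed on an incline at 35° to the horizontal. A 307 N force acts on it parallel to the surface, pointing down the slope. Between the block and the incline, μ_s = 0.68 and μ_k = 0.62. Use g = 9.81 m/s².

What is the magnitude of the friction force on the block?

f ≈ 568 N (up the incline)

The normal reaction is N = m g cos θ = 916.1 N.
Parallel to the incline, ΣF = 0 gives f = m g sin θ + P = 641.5 + 307 = 948.5 N (up-slope positive).
Static friction can supply at most μ_s N = 622.9 N.
Since |948.5| > 622.9 N, static friction cannot hold it; the block slides down the incline and kinetic friction applies: f = μ_k N = 0.62 × 916.1 = 568 N.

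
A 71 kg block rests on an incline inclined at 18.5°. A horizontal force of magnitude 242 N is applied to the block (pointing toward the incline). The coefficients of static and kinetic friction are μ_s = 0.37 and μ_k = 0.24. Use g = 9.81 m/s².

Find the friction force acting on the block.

The horizontal push has a component P sin θ into the surface, so N = m g cos θ + P sin θ = 660.5 + 76.79 = 737.3 N.
Along the incline, the net driving force (taking up-slope positive) is P cos θ − m g sin θ = 229.5 − 221 = 8.488 N, so equilibrium requires friction f = -8.488 N (down-slope).
Maximum static friction: μ_s N = 0.37 × 737.3 = 272.8 N.
Since 8.488 N is within the 272.8 N limit, the block stays put and friction is exactly 8.49 N.

f ≈ 8.49 N (down the incline)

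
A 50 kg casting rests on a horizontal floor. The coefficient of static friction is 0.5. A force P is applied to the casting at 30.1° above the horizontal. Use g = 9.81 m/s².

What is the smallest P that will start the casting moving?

P ≈ 220 N

N = m g − P sin α (the pull lifts the casting).
At impending slip, P cos α = μ_s N = μ_s (m g − P sin α).
Solving: P (cos α + μ_s sin α) = μ_s m g → P = 0.5×490/(cos 30.1° + 0.5 sin 30.1°) = 245/1.116 = 220 N.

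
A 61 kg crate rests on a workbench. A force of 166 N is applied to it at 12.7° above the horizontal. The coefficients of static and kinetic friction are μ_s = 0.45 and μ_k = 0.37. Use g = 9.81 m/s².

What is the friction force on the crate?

The vertical component of P reduces the normal force: N = m g − P sin α = 598.4 − 36.49 = 561.9 N.
For equilibrium, f = P cos α = 166×cos 12.7° = 161.9 N.
μ_s N = 0.45 × 561.9 = 252.9 N.
Since 161.9 N does not exceed the limit, the crate stays at rest and f = 162 N.

f ≈ 162 N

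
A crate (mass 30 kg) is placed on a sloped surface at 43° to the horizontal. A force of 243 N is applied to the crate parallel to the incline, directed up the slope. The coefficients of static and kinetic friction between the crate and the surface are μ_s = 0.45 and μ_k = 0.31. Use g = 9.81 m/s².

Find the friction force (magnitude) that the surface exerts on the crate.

f ≈ 42.3 N (down the incline)

Perpendicular to the surface, N = m g cos θ = 30·9.81·cos 43° = 215.2 N.
Parallel to the incline, ΣF = 0 gives f = m g sin θ − P = 200.7 − 243 = -42.29 N (up-slope positive).
The static-friction ceiling is μ_s N = 0.45 × 215.2 = 96.86 N.
Since |-42.29| ≤ 96.86 N, no slip — friction simply equals what equilibrium demands.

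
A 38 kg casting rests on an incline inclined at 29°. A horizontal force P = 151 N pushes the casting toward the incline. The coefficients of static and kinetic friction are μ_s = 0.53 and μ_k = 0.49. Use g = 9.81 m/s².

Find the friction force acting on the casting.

Resolve perpendicular to the incline: N = m g cos θ + P sin θ = 38×9.81×cos 29° + 151×sin 29° = 399.2 N.
Parallel to the incline: P cos θ − m g sin θ = 132.1 − 180.7 = -48.66 N; the friction needed to balance this is 48.66 N acting up the slope.
The limit of static friction is μ_s N = 211.6 N.
Since 48.66 N is within the 211.6 N limit, the casting stays put and friction is exactly 48.7 N.

f ≈ 48.7 N (up the incline)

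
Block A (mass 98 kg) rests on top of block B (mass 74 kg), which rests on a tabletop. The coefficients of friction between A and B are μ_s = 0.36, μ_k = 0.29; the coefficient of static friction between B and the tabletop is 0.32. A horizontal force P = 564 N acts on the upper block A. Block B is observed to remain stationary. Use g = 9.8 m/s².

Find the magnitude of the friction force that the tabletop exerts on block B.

f ≈ 279 N

The normal force B exerts on A is simply A's weight, N₁ = 960.4 N.
So the A–B interface can sustain at most μ_s N₁ = 345.7 N of static friction.
Since P = 564 N > 345.7 N, A slides on B; the A–B friction is kinetic: f₁ = μ_k N₁ = 0.29×960.4 = 279 N.
B experiences an equal 279 N forward from A (third law). B is in equilibrium, so the floor supplies f₂ = 279 N of static friction (limit μ_s(m_A+m_B)g = 539.4 N, not exceeded).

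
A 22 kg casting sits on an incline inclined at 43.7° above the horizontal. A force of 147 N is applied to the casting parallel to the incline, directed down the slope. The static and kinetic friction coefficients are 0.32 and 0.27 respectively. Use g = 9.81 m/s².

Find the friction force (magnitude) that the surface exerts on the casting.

f ≈ 42.1 N (up the incline)

Perpendicular to the surface, N = m g cos θ = 22·9.81·cos 43.7° = 156 N.
For equilibrium along the incline the friction force must supply f = m g sin θ + P = 149.1 + 147 = 296.1 N (positive meaning up-slope).
Maximum static friction available: μ_s N = 0.32 × 156 = 49.93 N.
|296.1| exceeds 49.93 N, so the casting slips down-slope; friction is kinetic, f = μ_k N = 0.27×156 = 42.1 N.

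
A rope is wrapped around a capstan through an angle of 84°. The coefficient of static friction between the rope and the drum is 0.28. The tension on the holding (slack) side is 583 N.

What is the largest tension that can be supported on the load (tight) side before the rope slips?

T_max ≈ 879 N

At impending slip the capstan equation gives T₂/T₁ = e^{μβ} with β in radians.
β = 84° × π/180 = 1.466 rad.
e^{μβ} = e^{0.28×1.466} = 1.508.
T₂ = T₁ · e^{μβ} = 583 × 1.508 = 879 N.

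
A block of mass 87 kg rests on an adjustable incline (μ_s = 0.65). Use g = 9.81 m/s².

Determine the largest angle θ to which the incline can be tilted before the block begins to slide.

At the slip threshold, m g sin θ = μ_s · m g cos θ, so tan θ = μ_s.
θ_max = arctan(0.65) = 33°.

θ_max ≈ 33°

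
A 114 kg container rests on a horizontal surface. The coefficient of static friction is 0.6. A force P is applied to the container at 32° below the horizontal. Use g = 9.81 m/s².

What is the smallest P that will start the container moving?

N = m g + P sin α (the push presses the container into the horizontal surface).
At impending slip, P cos α = μ_s N = μ_s (m g + P sin α).
Solving: P (cos α − μ_s sin α) = μ_s m g → P = 0.6×1120/(cos 32° − 0.6 sin 32°) = 671/0.5301 = 1270 N.

P ≈ 1270 N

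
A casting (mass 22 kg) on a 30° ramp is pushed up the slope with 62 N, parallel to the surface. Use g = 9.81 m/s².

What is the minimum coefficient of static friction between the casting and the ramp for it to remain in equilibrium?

N = m g cos θ = 186.9 N.
Friction must make up the shortfall along the incline: f = m g sin θ − P = 107.9 − 62 = 45.91 N.
At the threshold f = μ_s N, so μ_s,min = 45.91/186.9 = 0.246.

μ_s,min ≈ 0.246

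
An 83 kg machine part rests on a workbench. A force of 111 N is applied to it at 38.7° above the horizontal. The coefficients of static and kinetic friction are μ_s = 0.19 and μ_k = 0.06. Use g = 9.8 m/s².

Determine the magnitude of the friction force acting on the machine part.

f ≈ 86.6 N

The vertical component of P reduces the normal force: N = m g − P sin α = 813.4 − 69.4 = 744 N.
The horizontal driving force is P cos α = 86.63 N, so equilibrium needs friction f = 86.63 N.
The static-friction limit is μ_s N = 141.4 N.
Since 86.63 N does not exceed the limit, the machine part stays at rest and f = 86.6 N.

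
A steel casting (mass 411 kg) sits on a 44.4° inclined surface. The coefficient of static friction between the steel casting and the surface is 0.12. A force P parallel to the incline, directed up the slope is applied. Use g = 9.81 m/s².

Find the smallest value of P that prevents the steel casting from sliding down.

The steel casting tends to slide down (tan θ > μ_s), so at the point of impending slip friction acts up-slope at its limit: f = μ_s N.
P is parallel to the surface, so N = m g cos θ = 2880 N.
Along the incline: P + μ_s N = m g sin θ, so P = 2820 − 0.12×2880 = 2480 N.

P_min ≈ 2480 N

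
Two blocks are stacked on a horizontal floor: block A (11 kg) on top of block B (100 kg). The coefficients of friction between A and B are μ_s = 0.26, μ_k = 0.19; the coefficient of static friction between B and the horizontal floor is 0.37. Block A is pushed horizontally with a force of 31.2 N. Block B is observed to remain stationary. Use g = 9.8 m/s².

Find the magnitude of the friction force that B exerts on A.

Normal force at the A–B interface: N₁ = m_A g = 107.8 N.
Maximum static friction on A from B: μ_s N₁ = 0.26×107.8 = 28.03 N.
P = 31.2 N exceeds that limit, so A slips over B and the interface friction becomes kinetic: f₁ = μ_k N₁ = 0.19×107.8 = 20.5 N.
By Newton's third law B feels 20.5 N forward from A. With B stationary, the floor's static friction on B balances it: f₂ = 20.5 N (well within μ_s(m_A+m_B)g = 402.5 N).

f ≈ 20.5 N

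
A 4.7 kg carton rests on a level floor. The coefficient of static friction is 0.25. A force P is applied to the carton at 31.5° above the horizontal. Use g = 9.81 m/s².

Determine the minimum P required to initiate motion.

N = m g − P sin α (the pull lifts the carton).
At impending slip, P cos α = μ_s N = μ_s (m g − P sin α).
Solving: P (cos α + μ_s sin α) = μ_s m g → P = 0.25×46.1/(cos 31.5° + 0.25 sin 31.5°) = 11.5/0.9833 = 11.7 N.

P ≈ 11.7 N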